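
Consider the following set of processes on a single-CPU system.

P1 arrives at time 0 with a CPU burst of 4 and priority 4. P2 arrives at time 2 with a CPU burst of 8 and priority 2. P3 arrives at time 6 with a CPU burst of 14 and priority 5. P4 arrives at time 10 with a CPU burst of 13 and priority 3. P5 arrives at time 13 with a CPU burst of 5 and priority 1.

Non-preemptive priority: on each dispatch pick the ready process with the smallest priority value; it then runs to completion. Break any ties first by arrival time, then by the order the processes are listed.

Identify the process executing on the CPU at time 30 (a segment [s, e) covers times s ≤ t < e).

P3

Gantt: | P1 0-4 | P2 4-12 | P4 12-25 | P5 25-30 | P3 30-44 |
Completion: P1=4  P2=12  P3=44  P4=25  P5=30
Turnaround (C−A): P1=4  P2=10  P3=38  P4=15  P5=17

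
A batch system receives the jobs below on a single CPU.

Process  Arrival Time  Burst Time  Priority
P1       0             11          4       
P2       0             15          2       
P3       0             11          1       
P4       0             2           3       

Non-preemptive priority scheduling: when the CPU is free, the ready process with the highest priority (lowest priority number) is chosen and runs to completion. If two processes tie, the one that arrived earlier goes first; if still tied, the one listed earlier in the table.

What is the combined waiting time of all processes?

Timeline: | P3 0-11 | P2 11-26 | P4 26-28 | P1 28-39 |
Completion: P1=39  P2=26  P3=11  P4=28
Turnaround (C−A): P1=39  P2=26  P3=11  P4=28
Waiting = turnaround − burst: P1=28, P2=11, P3=0, P4=26
Total waiting = 28 + 11 + 0 + 26 = 65

65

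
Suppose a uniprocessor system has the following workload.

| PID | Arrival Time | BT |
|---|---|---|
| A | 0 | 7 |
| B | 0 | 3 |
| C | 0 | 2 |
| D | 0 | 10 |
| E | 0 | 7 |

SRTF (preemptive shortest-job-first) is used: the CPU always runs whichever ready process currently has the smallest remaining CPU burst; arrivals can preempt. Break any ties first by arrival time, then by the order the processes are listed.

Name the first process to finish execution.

C

Timeline: | C 0-2 | B 2-5 | A 5-12 | E 12-19 | D 19-29 |
Completion: A=12  B=5  C=2  D=29  E=19
Turnaround (C−A): A=12  B=5  C=2  D=29  E=19
Finish order: C → B → A → E → D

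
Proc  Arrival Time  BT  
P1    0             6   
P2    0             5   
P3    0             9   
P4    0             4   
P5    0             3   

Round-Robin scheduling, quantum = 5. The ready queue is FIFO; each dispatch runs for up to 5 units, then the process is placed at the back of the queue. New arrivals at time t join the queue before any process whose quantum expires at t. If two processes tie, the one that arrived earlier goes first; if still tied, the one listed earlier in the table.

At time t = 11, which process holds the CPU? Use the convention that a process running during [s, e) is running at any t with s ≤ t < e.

P3

Schedule: | P1 0-5 | P2 5-10 | P3 10-15 | P4 15-19 | P5 19-22 | P1 22-23 | P3 23-27 |
Completion: P1=23  P2=10  P3=27  P4=19  P5=22
Turnaround (C−A): P1=23  P2=10  P3=27  P4=19  P5=22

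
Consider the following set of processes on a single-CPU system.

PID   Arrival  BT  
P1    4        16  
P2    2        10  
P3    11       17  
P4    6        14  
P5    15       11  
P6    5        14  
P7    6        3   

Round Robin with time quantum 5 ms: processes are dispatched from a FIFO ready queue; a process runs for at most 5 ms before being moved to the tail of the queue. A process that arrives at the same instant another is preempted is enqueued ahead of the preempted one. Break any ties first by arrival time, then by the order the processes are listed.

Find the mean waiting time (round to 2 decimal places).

47.00

Timeline: | idle 0-2 | P2 2-7 | P1 7-12 | P6 12-17 | P4 17-22 | P7 22-25 | P2 25-30 | P3 30-35 | P1 35-40 | P5 40-45 | P6 45-50 | P4 50-55 | P3 55-60 | P1 60-65 | P5 65-70 | P6 70-74 | P4 74-78 | P3 78-83 | P1 83-84 | P5 84-85 | P3 85-87 |
Completion: P1=84  P2=30  P3=87  P4=78  P5=85  P6=74  P7=25
Turnaround (C−A): P1=80  P2=28  P3=76  P4=72  P5=70  P6=69  P7=19
Waiting times: P1=64, P2=18, P3=59, P4=58, P5=59, P6=55, P7=16
Average waiting = (64+18+59+58+59+55+16) / 7 = 329/7 = 47.00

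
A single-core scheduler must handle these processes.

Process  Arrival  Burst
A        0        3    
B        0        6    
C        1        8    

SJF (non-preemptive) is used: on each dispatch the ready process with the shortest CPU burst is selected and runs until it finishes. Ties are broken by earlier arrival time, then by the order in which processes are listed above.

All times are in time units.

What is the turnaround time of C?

16

Timeline: | A 0-3 | B 3-9 | C 9-17 |
Completion: A=3  B=9  C=17
Turnaround (C−A): A=3  B=9  C=16
Turnaround(C) = completion − arrival = 17 − 1 = 16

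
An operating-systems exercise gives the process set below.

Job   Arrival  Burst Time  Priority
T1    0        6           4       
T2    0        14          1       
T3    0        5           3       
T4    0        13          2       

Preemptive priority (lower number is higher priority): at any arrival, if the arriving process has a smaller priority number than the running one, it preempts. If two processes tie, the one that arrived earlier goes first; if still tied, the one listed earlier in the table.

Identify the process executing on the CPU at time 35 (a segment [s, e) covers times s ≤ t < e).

Schedule: | T2 0-14 | T4 14-27 | T3 27-32 | T1 32-38 |
Completion: T1=38  T2=14  T3=32  T4=27
Turnaround (C−A): T1=38  T2=14  T3=32  T4=27

T1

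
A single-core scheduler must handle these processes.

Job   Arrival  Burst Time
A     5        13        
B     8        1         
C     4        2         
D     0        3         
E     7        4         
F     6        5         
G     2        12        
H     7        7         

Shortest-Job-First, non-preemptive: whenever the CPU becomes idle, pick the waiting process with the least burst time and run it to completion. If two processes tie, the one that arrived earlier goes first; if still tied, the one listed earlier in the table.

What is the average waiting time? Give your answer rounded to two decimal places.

Gantt: | D 0-3 | G 3-15 | B 15-16 | C 16-18 | E 18-22 | F 22-27 | H 27-34 | A 34-47 |
Completion: A=47  B=16  C=18  D=3  E=22  F=27  G=15  H=34
Turnaround (C−A): A=42  B=8  C=14  D=3  E=15  F=21  G=13  H=27
Waiting times: A=29, B=7, C=12, D=0, E=11, F=16, G=1, H=20
Average waiting = (29+7+12+0+11+16+1+20) / 8 = 96/8 = 12.00

12.00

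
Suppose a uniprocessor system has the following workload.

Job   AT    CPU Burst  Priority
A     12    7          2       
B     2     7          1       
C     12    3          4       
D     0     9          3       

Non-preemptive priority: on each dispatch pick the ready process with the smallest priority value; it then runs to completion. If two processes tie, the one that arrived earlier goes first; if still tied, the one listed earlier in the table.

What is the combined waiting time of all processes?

Gantt: | D 0-9 | B 9-16 | A 16-23 | C 23-26 |
Completion: A=23  B=16  C=26  D=9
Turnaround (C−A): A=11  B=14  C=14  D=9
Waiting = turnaround − burst: A=4, B=7, C=11, D=0
Total waiting = 4 + 7 + 11 + 0 = 22

22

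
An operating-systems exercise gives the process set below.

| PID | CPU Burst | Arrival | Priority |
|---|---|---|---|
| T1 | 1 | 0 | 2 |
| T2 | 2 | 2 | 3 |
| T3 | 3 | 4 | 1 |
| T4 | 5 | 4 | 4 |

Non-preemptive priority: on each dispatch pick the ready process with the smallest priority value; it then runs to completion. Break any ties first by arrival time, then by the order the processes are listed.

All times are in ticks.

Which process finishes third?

T3

Timeline: | T1 0-1 | idle 1-2 | T2 2-4 | T3 4-7 | T4 7-12 |
Completion: T1=1  T2=4  T3=7  T4=12
Turnaround (C−A): T1=1  T2=2  T3=3  T4=8
Finish order: T1 → T2 → T3 → T4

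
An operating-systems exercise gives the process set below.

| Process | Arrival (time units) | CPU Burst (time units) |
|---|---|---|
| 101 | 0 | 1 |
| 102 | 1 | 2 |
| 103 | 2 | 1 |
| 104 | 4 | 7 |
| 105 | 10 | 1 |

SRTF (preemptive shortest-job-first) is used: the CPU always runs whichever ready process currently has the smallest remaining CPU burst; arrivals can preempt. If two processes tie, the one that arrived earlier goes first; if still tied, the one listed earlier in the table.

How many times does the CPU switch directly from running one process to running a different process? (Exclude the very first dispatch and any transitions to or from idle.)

Schedule: | 101 0-1 | 102 1-3 | 103 3-4 | 104 4-11 | 105 11-12 |
Completion: 101=1  102=3  103=4  104=11  105=12
Turnaround (C−A): 101=1  102=2  103=2  104=7  105=2

4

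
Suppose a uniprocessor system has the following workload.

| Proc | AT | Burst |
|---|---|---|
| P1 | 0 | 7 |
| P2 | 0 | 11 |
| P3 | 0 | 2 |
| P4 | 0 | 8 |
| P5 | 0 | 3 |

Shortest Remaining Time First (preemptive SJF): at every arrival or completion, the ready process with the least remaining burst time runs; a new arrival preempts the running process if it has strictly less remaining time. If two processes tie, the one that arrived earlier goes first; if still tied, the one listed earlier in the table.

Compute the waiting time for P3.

0

Gantt: | P3 0-2 | P5 2-5 | P1 5-12 | P4 12-20 | P2 20-31 |
Completion: P1=12  P2=31  P3=2  P4=20  P5=5
Waiting(P3) = turnaround − burst = 2 − 2 = 0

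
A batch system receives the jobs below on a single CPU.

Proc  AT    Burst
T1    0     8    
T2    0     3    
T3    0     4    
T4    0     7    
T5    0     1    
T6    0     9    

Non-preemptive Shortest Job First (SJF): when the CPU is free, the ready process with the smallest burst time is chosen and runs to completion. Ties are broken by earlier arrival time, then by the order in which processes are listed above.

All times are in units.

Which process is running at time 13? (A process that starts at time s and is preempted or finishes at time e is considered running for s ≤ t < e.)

Schedule: | T5 0-1 | T2 1-4 | T3 4-8 | T4 8-15 | T1 15-23 | T6 23-32 |
Completion: T1=23  T2=4  T3=8  T4=15  T5=1  T6=32

T4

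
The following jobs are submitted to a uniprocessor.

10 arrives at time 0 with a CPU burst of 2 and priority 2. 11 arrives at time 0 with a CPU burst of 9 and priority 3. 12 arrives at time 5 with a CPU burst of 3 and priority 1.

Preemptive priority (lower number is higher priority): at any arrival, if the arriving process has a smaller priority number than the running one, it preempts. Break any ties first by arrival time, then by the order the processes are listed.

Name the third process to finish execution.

11

Schedule: | 10 0-2 | 11 2-5 | 12 5-8 | 11 8-14 |
Completion: 10=2  11=14  12=8
Finish order: 10 → 12 → 11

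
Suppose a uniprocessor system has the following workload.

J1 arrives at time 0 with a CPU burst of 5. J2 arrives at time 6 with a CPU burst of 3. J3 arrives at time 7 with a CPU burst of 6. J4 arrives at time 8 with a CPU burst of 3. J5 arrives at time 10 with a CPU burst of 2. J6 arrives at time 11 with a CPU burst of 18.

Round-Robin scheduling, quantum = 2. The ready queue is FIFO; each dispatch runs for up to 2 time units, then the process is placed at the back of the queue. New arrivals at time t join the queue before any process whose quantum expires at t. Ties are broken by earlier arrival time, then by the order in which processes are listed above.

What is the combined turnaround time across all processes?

71

Gantt: | J1 0-5 | idle 5-6 | J2 6-8 | J3 8-10 | J4 10-12 | J2 12-13 | J5 13-15 | J3 15-17 | J6 17-19 | J4 19-20 | J3 20-22 | J6 22-38 |
Completion: J1=5  J2=13  J3=22  J4=20  J5=15  J6=38
Turnaround (C−A): J1=5  J2=7  J3=15  J4=12  J5=5  J6=27
Turnaround = completion − arrival: J1=5, J2=7, J3=15, J4=12, J5=5, J6=27
Total turnaround = 5 + 7 + 15 + 12 + 5 + 27 = 71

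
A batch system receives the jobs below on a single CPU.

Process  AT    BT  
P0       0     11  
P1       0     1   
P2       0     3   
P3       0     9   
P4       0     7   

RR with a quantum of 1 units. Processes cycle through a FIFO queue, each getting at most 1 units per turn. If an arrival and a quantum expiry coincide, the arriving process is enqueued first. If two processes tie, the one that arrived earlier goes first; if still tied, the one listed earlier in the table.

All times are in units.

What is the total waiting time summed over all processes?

Schedule: | P0 0-1 | P1 1-2 | P2 2-3 | P3 3-4 | P4 4-5 | P0 5-6 | P2 6-7 | P3 7-8 | P4 8-9 | P0 9-10 | P2 10-11 | P3 11-12 | P4 12-13 | P0 13-14 | P3 14-15 | P4 15-16 | P0 16-17 | P3 17-18 | P4 18-19 | P0 19-20 | P3 20-21 | P4 21-22 | P0 22-23 | P3 23-24 | P4 24-25 | P0 25-26 | P3 26-27 | P0 27-28 | P3 28-29 | P0 29-31 |
Completion: P0=31  P1=2  P2=11  P3=29  P4=25
Turnaround (C−A): P0=31  P1=2  P2=11  P3=29  P4=25
Waiting = turnaround − burst: P0=20, P1=1, P2=8, P3=20, P4=18
Total waiting = 20 + 1 + 8 + 20 + 18 = 67

67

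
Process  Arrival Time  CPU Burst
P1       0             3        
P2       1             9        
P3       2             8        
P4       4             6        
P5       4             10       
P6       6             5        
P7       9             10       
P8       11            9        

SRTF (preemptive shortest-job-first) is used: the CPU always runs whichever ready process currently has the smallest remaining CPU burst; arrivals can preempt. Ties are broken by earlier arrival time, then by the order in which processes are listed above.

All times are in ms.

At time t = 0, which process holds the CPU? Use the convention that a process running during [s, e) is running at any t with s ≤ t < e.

Timeline: | P1 0-3 | P3 3-4 | P4 4-10 | P6 10-15 | P3 15-22 | P2 22-31 | P8 31-40 | P5 40-50 | P7 50-60 |
Completion: P1=3  P2=31  P3=22  P4=10  P5=50  P6=15  P7=60  P8=40
Turnaround (C−A): P1=3  P2=30  P3=20  P4=6  P5=46  P6=9  P7=51  P8=29

P1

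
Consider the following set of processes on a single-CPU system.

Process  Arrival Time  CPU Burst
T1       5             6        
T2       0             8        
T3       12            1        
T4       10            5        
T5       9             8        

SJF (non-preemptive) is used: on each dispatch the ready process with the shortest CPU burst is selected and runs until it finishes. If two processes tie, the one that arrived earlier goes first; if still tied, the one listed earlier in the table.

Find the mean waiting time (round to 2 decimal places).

4.20

Schedule: | T2 0-8 | T1 8-14 | T3 14-15 | T4 15-20 | T5 20-28 |
Completion: T1=14  T2=8  T3=15  T4=20  T5=28
Turnaround (C−A): T1=9  T2=8  T3=3  T4=10  T5=19
Waiting times: T1=3, T2=0, T3=2, T4=5, T5=11
Average waiting = (3+0+2+5+11) / 5 = 21/5 = 4.20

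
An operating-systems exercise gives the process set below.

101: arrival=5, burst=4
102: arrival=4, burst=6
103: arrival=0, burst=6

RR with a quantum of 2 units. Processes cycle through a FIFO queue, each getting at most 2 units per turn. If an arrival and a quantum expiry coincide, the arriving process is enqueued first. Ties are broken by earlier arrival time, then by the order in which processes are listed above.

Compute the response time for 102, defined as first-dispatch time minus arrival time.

0

Schedule: | 103 0-4 | 102 4-6 | 103 6-8 | 101 8-10 | 102 10-12 | 101 12-14 | 102 14-16 |
Completion: 101=14  102=16  103=8
Response(102) = first start − arrival = 4 − 4 = 0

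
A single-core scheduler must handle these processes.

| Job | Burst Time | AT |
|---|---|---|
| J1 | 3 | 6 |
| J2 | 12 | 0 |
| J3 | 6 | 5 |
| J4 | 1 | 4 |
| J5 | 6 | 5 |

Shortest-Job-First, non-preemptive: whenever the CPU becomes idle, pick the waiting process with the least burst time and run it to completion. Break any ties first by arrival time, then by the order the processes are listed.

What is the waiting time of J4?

Gantt: | J2 0-12 | J4 12-13 | J1 13-16 | J3 16-22 | J5 22-28 |
Completion: J1=16  J2=12  J3=22  J4=13  J5=28
Turnaround (C−A): J1=10  J2=12  J3=17  J4=9  J5=23
Waiting(J4) = turnaround − burst = 9 − 1 = 8

8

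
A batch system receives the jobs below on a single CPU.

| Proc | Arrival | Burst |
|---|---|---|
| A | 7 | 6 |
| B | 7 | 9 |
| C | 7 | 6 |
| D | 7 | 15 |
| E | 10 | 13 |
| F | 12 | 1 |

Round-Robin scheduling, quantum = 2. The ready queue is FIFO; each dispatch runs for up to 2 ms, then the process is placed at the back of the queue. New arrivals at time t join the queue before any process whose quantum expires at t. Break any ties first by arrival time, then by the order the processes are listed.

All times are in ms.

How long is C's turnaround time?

27

Schedule: | idle 0-7 | A 7-9 | B 9-11 | C 11-13 | D 13-15 | A 15-17 | E 17-19 | B 19-21 | F 21-22 | C 22-24 | D 24-26 | A 26-28 | E 28-30 | B 30-32 | C 32-34 | D 34-36 | E 36-38 | B 38-40 | D 40-42 | E 42-44 | B 44-45 | D 45-47 | E 47-49 | D 49-51 | E 51-53 | D 53-55 | E 55-56 | D 56-57 |
Completion: A=28  B=45  C=34  D=57  E=56  F=22
Turnaround (C−A): A=21  B=38  C=27  D=50  E=46  F=10
Turnaround(C) = completion − arrival = 34 − 7 = 27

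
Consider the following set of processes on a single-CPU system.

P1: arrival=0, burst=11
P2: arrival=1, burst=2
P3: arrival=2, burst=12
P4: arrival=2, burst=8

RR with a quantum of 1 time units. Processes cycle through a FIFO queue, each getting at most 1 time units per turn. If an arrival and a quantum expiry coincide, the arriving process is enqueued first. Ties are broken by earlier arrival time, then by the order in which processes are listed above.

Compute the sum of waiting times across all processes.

58

Timeline: | P1 0-1 | P2 1-2 | P1 2-3 | P3 3-4 | P4 4-5 | P2 5-6 | P1 6-7 | P3 7-8 | P4 8-9 | P1 9-10 | P3 10-11 | P4 11-12 | P1 12-13 | P3 13-14 | P4 14-15 | P1 15-16 | P3 16-17 | P4 17-18 | P1 18-19 | P3 19-20 | P4 20-21 | P1 21-22 | P3 22-23 | P4 23-24 | P1 24-25 | P3 25-26 | P4 26-27 | P1 27-28 | P3 28-29 | P1 29-30 | P3 30-33 |
Completion: P1=30  P2=6  P3=33  P4=27
Turnaround (C−A): P1=30  P2=5  P3=31  P4=25
Waiting = turnaround − burst: P1=19, P2=3, P3=19, P4=17
Total waiting = 19 + 3 + 19 + 17 = 58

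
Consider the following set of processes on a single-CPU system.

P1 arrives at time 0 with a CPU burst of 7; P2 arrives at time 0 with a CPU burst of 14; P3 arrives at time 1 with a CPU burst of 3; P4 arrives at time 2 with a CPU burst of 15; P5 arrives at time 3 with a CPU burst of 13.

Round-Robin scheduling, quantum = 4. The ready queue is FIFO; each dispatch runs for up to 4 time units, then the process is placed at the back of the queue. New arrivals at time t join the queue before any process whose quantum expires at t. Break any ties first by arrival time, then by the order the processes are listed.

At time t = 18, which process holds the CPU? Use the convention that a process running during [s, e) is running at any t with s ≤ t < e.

Timeline: | P1 0-4 | P2 4-8 | P3 8-11 | P4 11-15 | P5 15-19 | P1 19-22 | P2 22-26 | P4 26-30 | P5 30-34 | P2 34-38 | P4 38-42 | P5 42-46 | P2 46-48 | P4 48-51 | P5 51-52 |
Completion: P1=22  P2=48  P3=11  P4=51  P5=52
Turnaround (C−A): P1=22  P2=48  P3=10  P4=49  P5=49

P5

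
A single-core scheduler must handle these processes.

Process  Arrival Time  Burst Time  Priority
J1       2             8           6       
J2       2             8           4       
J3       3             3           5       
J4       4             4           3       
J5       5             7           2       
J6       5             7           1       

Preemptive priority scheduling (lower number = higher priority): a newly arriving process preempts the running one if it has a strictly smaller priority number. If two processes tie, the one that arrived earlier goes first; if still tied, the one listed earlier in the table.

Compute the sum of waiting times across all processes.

Schedule: | idle 0-2 | J2 2-4 | J4 4-5 | J6 5-12 | J5 12-19 | J4 19-22 | J2 22-28 | J3 28-31 | J1 31-39 |
Completion: J1=39  J2=28  J3=31  J4=22  J5=19  J6=12
Turnaround (C−A): J1=37  J2=26  J3=28  J4=18  J5=14  J6=7
Waiting = turnaround − burst: J1=29, J2=18, J3=25, J4=14, J5=7, J6=0
Total waiting = 29 + 18 + 25 + 14 + 7 + 0 = 93

93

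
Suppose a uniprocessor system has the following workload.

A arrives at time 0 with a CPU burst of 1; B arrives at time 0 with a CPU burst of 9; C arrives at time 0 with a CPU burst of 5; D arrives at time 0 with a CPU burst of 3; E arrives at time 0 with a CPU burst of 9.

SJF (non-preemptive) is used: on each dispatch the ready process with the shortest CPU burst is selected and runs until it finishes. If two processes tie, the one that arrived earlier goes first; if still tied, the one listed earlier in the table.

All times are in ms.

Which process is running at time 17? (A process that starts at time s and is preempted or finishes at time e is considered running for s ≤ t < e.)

B

Gantt: | A 0-1 | D 1-4 | C 4-9 | B 9-18 | E 18-27 |
Completion: A=1  B=18  C=9  D=4  E=27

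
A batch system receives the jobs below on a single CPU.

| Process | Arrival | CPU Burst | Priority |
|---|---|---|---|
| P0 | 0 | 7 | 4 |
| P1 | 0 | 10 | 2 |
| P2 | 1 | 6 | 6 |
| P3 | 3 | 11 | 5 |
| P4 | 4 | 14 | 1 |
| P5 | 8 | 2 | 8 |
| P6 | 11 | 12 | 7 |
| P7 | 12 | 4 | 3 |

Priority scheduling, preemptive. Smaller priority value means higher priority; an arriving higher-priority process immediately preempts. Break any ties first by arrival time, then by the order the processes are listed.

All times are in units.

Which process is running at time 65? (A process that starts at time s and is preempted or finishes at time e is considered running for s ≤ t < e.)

P5

Timeline: | P1 0-4 | P4 4-18 | P1 18-24 | P7 24-28 | P0 28-35 | P3 35-46 | P2 46-52 | P6 52-64 | P5 64-66 |
Completion: P0=35  P1=24  P2=52  P3=46  P4=18  P5=66  P6=64  P7=28
Turnaround (C−A): P0=35  P1=24  P2=51  P3=43  P4=14  P5=58  P6=53  P7=16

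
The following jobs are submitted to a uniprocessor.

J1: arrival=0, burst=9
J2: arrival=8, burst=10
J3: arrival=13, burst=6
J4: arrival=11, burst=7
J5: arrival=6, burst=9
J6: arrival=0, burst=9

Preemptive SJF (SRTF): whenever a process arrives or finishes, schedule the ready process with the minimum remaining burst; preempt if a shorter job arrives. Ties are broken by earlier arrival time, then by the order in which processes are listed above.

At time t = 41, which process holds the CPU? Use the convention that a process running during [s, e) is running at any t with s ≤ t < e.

Gantt: | J1 0-9 | J6 9-18 | J3 18-24 | J4 24-31 | J5 31-40 | J2 40-50 |
Completion: J1=9  J2=50  J3=24  J4=31  J5=40  J6=18

J2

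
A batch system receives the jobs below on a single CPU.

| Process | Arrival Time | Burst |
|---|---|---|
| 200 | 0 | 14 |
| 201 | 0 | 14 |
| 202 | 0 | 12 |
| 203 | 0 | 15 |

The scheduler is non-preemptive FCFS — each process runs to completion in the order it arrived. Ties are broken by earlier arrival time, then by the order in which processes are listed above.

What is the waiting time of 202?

28

Timeline: | 200 0-14 | 201 14-28 | 202 28-40 | 203 40-55 |
Completion: 200=14  201=28  202=40  203=55
Turnaround (C−A): 200=14  201=28  202=40  203=55
Waiting(202) = turnaround − burst = 40 − 12 = 28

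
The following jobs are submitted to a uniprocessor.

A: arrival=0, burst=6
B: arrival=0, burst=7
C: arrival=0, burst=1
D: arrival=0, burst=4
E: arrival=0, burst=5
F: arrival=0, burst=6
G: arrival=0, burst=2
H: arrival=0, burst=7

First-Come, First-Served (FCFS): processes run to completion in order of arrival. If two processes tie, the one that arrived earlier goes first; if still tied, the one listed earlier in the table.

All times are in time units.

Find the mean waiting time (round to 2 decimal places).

Gantt: | A 0-6 | B 6-13 | C 13-14 | D 14-18 | E 18-23 | F 23-29 | G 29-31 | H 31-38 |
Completion: A=6  B=13  C=14  D=18  E=23  F=29  G=31  H=38
Waiting times: A=0, B=6, C=13, D=14, E=18, F=23, G=29, H=31
Average waiting = (0+6+13+14+18+23+29+31) / 8 = 134/8 = 16.75

16.75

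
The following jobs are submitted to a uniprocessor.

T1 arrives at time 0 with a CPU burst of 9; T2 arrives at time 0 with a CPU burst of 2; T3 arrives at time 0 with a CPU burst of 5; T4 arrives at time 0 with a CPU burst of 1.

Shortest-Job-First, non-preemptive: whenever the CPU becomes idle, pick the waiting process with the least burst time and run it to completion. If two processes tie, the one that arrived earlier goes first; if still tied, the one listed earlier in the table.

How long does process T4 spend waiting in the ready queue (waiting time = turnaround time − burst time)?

0

Schedule: | T4 0-1 | T2 1-3 | T3 3-8 | T1 8-17 |
Completion: T1=17  T2=3  T3=8  T4=1
Turnaround (C−A): T1=17  T2=3  T3=8  T4=1
Waiting(T4) = turnaround − burst = 1 − 1 = 0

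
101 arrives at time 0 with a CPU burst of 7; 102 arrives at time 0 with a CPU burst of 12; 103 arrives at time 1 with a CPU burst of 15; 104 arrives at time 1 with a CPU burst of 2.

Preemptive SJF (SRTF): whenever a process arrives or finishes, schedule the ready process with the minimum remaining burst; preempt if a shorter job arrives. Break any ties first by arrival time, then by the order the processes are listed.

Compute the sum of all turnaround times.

67

Timeline: | 101 0-1 | 104 1-3 | 101 3-9 | 102 9-21 | 103 21-36 |
Completion: 101=9  102=21  103=36  104=3
Turnaround (C−A): 101=9  102=21  103=35  104=2
Turnaround = completion − arrival: 101=9, 102=21, 103=35, 104=2
Total turnaround = 9 + 21 + 35 + 2 = 67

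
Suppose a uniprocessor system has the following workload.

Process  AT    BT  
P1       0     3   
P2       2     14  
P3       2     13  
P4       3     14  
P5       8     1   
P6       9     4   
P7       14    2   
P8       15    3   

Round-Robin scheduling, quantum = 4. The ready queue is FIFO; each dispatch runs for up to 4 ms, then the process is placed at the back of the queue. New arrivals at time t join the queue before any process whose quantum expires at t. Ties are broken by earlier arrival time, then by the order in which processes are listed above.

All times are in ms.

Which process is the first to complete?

P1

Schedule: | P1 0-3 | P2 3-7 | P3 7-11 | P4 11-15 | P2 15-19 | P5 19-20 | P6 20-24 | P3 24-28 | P7 28-30 | P8 30-33 | P4 33-37 | P2 37-41 | P3 41-45 | P4 45-49 | P2 49-51 | P3 51-52 | P4 52-54 |
Completion: P1=3  P2=51  P3=52  P4=54  P5=20  P6=24  P7=30  P8=33
Finish order: P1 → P5 → P6 → P7 → P8 → P2 → P3 → P4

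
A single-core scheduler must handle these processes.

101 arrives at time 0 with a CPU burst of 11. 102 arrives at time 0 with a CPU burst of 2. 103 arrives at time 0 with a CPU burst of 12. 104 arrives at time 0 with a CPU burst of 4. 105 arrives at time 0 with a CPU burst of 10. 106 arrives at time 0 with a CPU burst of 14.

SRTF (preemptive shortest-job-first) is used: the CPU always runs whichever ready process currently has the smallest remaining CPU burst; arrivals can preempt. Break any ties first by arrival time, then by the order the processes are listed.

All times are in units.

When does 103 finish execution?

39

Schedule: | 102 0-2 | 104 2-6 | 105 6-16 | 101 16-27 | 103 27-39 | 106 39-53 |
Completion: 101=27  102=2  103=39  104=6  105=16  106=53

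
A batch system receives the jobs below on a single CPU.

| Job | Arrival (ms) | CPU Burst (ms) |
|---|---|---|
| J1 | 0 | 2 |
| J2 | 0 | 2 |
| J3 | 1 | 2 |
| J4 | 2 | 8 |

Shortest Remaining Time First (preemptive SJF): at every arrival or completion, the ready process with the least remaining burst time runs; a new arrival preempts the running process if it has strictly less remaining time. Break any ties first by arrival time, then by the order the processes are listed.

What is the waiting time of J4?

Gantt: | J1 0-2 | J2 2-4 | J3 4-6 | J4 6-14 |
Completion: J1=2  J2=4  J3=6  J4=14
Turnaround (C−A): J1=2  J2=4  J3=5  J4=12
Waiting(J4) = turnaround − burst = 12 − 8 = 4

4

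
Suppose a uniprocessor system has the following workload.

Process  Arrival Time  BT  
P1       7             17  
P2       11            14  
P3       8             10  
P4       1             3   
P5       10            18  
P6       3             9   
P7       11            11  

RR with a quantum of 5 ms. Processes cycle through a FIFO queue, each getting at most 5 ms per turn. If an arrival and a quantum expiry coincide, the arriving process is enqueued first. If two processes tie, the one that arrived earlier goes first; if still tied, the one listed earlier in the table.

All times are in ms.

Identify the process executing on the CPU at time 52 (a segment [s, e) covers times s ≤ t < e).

P5

Gantt: | idle 0-1 | P4 1-4 | P6 4-9 | P1 9-14 | P3 14-19 | P6 19-23 | P5 23-28 | P2 28-33 | P7 33-38 | P1 38-43 | P3 43-48 | P5 48-53 | P2 53-58 | P7 58-63 | P1 63-68 | P5 68-73 | P2 73-77 | P7 77-78 | P1 78-80 | P5 80-83 |
Completion: P1=80  P2=77  P3=48  P4=4  P5=83  P6=23  P7=78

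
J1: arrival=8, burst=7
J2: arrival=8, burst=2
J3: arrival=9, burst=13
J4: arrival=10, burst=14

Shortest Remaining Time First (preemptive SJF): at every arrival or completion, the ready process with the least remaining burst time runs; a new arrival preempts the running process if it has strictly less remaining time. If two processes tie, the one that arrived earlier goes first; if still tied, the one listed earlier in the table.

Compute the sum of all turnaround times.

66

Schedule: | idle 0-8 | J2 8-10 | J1 10-17 | J3 17-30 | J4 30-44 |
Completion: J1=17  J2=10  J3=30  J4=44
Turnaround (C−A): J1=9  J2=2  J3=21  J4=34
Turnaround = completion − arrival: J1=9, J2=2, J3=21, J4=34
Total turnaround = 9 + 2 + 21 + 34 = 66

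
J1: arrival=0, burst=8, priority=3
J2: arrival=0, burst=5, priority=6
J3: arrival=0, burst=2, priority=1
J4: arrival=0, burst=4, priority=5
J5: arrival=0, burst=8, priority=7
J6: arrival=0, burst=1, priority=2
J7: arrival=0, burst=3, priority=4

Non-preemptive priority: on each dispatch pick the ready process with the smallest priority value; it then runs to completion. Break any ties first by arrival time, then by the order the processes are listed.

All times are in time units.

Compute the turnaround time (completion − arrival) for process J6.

3

Schedule: | J3 0-2 | J6 2-3 | J1 3-11 | J7 11-14 | J4 14-18 | J2 18-23 | J5 23-31 |
Completion: J1=11  J2=23  J3=2  J4=18  J5=31  J6=3  J7=14
Turnaround (C−A): J1=11  J2=23  J3=2  J4=18  J5=31  J6=3  J7=14
Turnaround(J6) = completion − arrival = 3 − 0 = 3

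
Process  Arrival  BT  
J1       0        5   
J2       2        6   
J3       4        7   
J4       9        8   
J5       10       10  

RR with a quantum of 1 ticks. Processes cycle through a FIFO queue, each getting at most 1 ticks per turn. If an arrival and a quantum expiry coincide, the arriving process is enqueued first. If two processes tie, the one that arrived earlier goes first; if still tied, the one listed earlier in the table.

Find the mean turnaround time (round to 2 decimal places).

20.00

Gantt: | J1 0-2 | J2 2-3 | J1 3-4 | J2 4-5 | J3 5-6 | J1 6-7 | J2 7-8 | J3 8-9 | J1 9-10 | J2 10-11 | J4 11-12 | J3 12-13 | J5 13-14 | J2 14-15 | J4 15-16 | J3 16-17 | J5 17-18 | J2 18-19 | J4 19-20 | J3 20-21 | J5 21-22 | J4 22-23 | J3 23-24 | J5 24-25 | J4 25-26 | J3 26-27 | J5 27-28 | J4 28-29 | J5 29-30 | J4 30-31 | J5 31-32 | J4 32-33 | J5 33-36 |
Completion: J1=10  J2=19  J3=27  J4=33  J5=36
Turnaround times: J1=10, J2=17, J3=23, J4=24, J5=26
Average turnaround = (10+17+23+24+26) / 5 = 100/5 = 20.00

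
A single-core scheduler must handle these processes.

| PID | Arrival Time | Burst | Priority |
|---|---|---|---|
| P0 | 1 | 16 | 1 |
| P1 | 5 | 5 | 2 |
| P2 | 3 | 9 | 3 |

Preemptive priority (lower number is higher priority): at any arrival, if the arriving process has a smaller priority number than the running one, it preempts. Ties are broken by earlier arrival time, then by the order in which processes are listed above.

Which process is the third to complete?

P2

Schedule: | idle 0-1 | P0 1-17 | P1 17-22 | P2 22-31 |
Completion: P0=17  P1=22  P2=31
Turnaround (C−A): P0=16  P1=17  P2=28
Finish order: P0 → P1 → P2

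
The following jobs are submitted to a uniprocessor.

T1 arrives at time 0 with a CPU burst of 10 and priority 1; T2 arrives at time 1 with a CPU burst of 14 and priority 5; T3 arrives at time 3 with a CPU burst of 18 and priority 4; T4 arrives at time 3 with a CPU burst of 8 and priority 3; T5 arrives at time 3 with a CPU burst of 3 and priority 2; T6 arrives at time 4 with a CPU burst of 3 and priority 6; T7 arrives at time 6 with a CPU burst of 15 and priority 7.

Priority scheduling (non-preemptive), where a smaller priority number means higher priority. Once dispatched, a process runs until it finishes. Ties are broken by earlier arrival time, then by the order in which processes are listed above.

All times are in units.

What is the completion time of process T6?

56

Gantt: | T1 0-10 | T5 10-13 | T4 13-21 | T3 21-39 | T2 39-53 | T6 53-56 | T7 56-71 |
Completion: T1=10  T2=53  T3=39  T4=21  T5=13  T6=56  T7=71
Turnaround (C−A): T1=10  T2=52  T3=36  T4=18  T5=10  T6=52  T7=65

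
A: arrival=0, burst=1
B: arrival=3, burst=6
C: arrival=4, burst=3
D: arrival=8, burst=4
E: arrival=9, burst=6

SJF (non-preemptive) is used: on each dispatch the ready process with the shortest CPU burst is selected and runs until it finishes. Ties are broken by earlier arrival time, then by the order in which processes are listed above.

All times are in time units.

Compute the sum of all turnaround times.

Schedule: | A 0-1 | idle 1-3 | B 3-9 | C 9-12 | D 12-16 | E 16-22 |
Completion: A=1  B=9  C=12  D=16  E=22
Turnaround (C−A): A=1  B=6  C=8  D=8  E=13
Turnaround = completion − arrival: A=1, B=6, C=8, D=8, E=13
Total turnaround = 1 + 6 + 8 + 8 + 13 = 36

36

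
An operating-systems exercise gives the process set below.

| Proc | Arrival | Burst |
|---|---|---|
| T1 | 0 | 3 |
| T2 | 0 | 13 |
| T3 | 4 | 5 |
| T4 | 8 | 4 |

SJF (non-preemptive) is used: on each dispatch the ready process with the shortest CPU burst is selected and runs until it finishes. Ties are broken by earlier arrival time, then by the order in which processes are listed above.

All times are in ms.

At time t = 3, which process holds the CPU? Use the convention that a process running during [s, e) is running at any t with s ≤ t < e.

Schedule: | T1 0-3 | T2 3-16 | T4 16-20 | T3 20-25 |
Completion: T1=3  T2=16  T3=25  T4=20

T2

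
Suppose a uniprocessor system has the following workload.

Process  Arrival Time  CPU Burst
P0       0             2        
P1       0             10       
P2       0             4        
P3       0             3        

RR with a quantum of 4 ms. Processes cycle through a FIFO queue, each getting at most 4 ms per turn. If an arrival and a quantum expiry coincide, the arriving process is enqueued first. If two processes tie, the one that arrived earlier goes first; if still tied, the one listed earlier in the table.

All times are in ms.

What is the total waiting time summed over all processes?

25

Timeline: | P0 0-2 | P1 2-6 | P2 6-10 | P3 10-13 | P1 13-19 |
Completion: P0=2  P1=19  P2=10  P3=13
Turnaround (C−A): P0=2  P1=19  P2=10  P3=13
Waiting = turnaround − burst: P0=0, P1=9, P2=6, P3=10
Total waiting = 0 + 9 + 6 + 10 = 25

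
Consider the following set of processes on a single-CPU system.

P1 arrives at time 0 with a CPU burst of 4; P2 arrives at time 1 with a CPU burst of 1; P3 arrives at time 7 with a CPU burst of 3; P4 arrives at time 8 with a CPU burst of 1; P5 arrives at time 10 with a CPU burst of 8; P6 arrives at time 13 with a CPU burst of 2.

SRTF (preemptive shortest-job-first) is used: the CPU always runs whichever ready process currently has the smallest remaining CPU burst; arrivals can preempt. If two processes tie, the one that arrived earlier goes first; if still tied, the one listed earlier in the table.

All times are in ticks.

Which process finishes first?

Schedule: | P1 0-1 | P2 1-2 | P1 2-5 | idle 5-7 | P3 7-8 | P4 8-9 | P3 9-11 | P5 11-13 | P6 13-15 | P5 15-21 |
Completion: P1=5  P2=2  P3=11  P4=9  P5=21  P6=15
Turnaround (C−A): P1=5  P2=1  P3=4  P4=1  P5=11  P6=2
Finish order: P2 → P1 → P4 → P3 → P6 → P5

P2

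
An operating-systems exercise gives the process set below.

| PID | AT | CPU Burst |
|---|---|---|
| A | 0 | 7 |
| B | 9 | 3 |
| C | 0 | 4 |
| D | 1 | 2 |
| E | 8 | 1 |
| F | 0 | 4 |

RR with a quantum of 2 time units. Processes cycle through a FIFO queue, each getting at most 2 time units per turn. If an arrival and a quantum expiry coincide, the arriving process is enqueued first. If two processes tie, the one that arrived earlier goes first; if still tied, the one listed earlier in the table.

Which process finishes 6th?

A

Timeline: | A 0-2 | C 2-4 | F 4-6 | D 6-8 | A 8-10 | C 10-12 | F 12-14 | E 14-15 | B 15-17 | A 17-19 | B 19-20 | A 20-21 |
Completion: A=21  B=20  C=12  D=8  E=15  F=14
Turnaround (C−A): A=21  B=11  C=12  D=7  E=7  F=14
Finish order: D → C → F → E → B → A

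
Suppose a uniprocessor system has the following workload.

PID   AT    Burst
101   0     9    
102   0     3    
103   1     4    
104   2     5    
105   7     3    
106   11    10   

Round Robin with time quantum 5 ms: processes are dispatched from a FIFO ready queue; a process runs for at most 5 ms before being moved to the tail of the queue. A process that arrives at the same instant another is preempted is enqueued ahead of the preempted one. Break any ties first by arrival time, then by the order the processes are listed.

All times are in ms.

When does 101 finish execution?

21

Gantt: | 101 0-5 | 102 5-8 | 103 8-12 | 104 12-17 | 101 17-21 | 105 21-24 | 106 24-34 |
Completion: 101=21  102=8  103=12  104=17  105=24  106=34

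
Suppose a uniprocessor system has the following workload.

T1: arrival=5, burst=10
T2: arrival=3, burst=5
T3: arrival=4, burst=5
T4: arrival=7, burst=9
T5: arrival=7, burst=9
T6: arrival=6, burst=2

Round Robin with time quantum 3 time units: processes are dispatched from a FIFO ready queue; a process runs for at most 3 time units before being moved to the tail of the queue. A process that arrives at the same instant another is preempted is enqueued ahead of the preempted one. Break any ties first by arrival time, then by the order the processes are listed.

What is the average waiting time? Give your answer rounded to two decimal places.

17.67

Schedule: | idle 0-3 | T2 3-6 | T3 6-9 | T1 9-12 | T6 12-14 | T2 14-16 | T4 16-19 | T5 19-22 | T3 22-24 | T1 24-27 | T4 27-30 | T5 30-33 | T1 33-36 | T4 36-39 | T5 39-42 | T1 42-43 |
Completion: T1=43  T2=16  T3=24  T4=39  T5=42  T6=14
Waiting times: T1=28, T2=8, T3=15, T4=23, T5=26, T6=6
Average waiting = (28+8+15+23+26+6) / 6 = 106/6 = 17.67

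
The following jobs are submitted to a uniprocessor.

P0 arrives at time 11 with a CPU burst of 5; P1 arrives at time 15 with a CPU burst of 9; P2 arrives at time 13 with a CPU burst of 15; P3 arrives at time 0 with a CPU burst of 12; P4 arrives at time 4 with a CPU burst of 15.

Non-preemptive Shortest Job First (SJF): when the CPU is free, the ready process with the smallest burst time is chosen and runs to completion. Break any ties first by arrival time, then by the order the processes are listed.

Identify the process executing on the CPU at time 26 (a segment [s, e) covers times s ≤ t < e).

P4

Schedule: | P3 0-12 | P0 12-17 | P1 17-26 | P4 26-41 | P2 41-56 |
Completion: P0=17  P1=26  P2=56  P3=12  P4=41
Turnaround (C−A): P0=6  P1=11  P2=43  P3=12  P4=37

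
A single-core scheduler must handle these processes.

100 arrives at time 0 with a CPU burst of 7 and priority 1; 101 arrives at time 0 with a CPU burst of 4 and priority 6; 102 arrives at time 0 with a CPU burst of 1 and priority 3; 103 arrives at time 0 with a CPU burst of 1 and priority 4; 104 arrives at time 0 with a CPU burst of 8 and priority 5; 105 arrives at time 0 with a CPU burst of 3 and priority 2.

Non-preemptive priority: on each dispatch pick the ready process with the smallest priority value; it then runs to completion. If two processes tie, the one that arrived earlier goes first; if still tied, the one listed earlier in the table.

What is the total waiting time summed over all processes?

60

Schedule: | 100 0-7 | 105 7-10 | 102 10-11 | 103 11-12 | 104 12-20 | 101 20-24 |
Completion: 100=7  101=24  102=11  103=12  104=20  105=10
Turnaround (C−A): 100=7  101=24  102=11  103=12  104=20  105=10
Waiting = turnaround − burst: 100=0, 101=20, 102=10, 103=11, 104=12, 105=7
Total waiting = 0 + 20 + 10 + 11 + 12 + 7 = 60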